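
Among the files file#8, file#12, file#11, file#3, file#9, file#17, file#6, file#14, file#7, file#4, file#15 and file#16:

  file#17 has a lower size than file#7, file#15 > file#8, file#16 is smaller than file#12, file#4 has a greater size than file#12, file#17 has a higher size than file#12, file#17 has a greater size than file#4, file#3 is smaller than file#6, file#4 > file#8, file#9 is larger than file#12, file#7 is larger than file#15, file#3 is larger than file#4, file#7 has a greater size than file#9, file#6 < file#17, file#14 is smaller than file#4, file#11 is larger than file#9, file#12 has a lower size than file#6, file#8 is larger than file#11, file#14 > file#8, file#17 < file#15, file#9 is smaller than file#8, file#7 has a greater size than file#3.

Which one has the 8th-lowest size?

Piecing the relations together gives one ordering: file#16 < file#12 < file#9 < file#11 < file#8 < file#14 < file#4 < file#3 < file#6 < file#17 < file#15 < file#7.
The 8th smallest is file#3.

file#3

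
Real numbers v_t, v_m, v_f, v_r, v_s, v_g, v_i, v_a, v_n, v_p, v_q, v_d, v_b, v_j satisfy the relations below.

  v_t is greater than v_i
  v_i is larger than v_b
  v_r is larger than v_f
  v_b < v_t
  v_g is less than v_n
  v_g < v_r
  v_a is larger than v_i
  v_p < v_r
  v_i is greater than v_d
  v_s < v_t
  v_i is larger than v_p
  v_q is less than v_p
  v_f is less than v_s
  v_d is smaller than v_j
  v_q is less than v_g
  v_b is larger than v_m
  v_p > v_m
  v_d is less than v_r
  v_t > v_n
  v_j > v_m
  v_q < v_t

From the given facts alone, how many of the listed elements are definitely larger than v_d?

5

From v_d the given relations immediately reach v_j, v_i, v_r.
From those, v_a, v_t — 5 in total.
No other element is forced above v_d by the given relations, so the count is 5.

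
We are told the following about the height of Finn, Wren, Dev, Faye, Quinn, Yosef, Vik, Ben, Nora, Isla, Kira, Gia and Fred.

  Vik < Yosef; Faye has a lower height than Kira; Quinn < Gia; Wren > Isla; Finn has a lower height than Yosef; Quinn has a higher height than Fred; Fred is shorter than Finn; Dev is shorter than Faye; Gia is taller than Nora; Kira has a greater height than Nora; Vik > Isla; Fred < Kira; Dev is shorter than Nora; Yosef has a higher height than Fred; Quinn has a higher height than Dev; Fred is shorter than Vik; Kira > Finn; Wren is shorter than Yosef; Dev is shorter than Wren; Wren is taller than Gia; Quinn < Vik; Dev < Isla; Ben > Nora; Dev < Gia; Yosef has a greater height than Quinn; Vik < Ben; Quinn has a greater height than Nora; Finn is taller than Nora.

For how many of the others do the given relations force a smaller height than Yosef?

Directly below Yosef: Fred, Quinn, Vik, Wren, Finn.
One step further: Dev, Isla, Nora, Gia (9 so far).
No other element is forced below Yosef by the given relations, so the count is 9.

9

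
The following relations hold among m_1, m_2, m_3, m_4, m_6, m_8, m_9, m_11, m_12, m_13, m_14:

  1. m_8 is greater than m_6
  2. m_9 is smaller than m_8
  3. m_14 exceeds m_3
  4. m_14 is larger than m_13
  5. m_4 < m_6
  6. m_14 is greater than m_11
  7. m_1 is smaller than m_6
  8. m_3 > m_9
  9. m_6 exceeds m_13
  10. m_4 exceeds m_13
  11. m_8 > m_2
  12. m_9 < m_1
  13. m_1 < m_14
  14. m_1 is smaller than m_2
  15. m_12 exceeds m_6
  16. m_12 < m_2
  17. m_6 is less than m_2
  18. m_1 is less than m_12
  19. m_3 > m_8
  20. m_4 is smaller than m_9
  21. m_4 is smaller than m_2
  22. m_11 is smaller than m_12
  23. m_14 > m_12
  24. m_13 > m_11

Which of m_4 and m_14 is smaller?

m_4

m_4 < m_9 and m_9 < m_1 give m_4 < m_1.
With m_1 < m_6: m_4 < m_9 < m_1 < m_6.
Then m_6 < m_12 extends the chain to m_12.
With m_12 < m_2: m_4 < m_9 < m_1 < m_6 < m_12 < m_2.
With m_2 < m_8: m_4 < m_9 < m_1 < m_6 < m_12 < m_2 < m_8.
With m_8 < m_3: m_4 < m_9 < m_1 < m_6 < m_12 < m_2 < m_8 < m_3.
Then m_3 < m_14 extends the chain to m_14.
So m_4 < m_14; m_4 is the smaller of the two.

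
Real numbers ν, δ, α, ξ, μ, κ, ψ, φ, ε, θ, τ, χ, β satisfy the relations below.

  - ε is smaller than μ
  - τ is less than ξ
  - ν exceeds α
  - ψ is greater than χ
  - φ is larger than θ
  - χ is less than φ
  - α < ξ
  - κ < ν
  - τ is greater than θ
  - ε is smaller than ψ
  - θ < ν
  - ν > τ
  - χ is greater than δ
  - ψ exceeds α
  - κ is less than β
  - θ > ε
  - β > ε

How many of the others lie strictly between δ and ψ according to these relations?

The relations place δ below ψ. An element lies strictly between them when it is forced above δ and also forced below ψ.
Above δ: {χ, φ}. Below ψ: {α, ε, χ}.
Intersection: {χ} — 1.

1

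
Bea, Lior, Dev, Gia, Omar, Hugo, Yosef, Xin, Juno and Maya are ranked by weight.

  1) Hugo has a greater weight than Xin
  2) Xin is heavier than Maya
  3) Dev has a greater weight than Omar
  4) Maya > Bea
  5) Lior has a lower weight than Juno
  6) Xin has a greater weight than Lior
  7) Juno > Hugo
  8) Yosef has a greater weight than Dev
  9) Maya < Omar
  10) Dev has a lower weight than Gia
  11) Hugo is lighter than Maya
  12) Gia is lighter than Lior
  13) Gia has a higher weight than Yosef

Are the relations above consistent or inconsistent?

inconsistent

We have Hugo < Maya stated directly, yet also Maya < Omar < Dev < Yosef < Gia < Lior < Xin < Hugo by chaining the others — so Maya < Hugo. Contradiction.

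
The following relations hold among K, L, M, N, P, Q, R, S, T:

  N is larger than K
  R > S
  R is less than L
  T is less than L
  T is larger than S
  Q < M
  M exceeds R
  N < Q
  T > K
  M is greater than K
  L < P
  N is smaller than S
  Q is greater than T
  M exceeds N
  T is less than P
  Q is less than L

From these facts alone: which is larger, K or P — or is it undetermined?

P

Link the given pairs in sequence: K < N; N < S; S < T; T < Q; Q < L; L < P.
Together: K < N < S < T < Q < L < P.
So P is larger.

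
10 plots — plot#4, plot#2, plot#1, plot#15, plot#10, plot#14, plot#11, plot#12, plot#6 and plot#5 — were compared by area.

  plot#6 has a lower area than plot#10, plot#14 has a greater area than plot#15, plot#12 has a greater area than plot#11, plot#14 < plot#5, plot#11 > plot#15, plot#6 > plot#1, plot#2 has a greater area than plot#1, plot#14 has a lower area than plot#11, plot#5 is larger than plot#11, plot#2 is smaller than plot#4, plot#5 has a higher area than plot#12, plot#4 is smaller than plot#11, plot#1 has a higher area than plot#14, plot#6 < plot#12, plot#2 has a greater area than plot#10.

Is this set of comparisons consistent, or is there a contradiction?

consistent

The single ordering plot#15 < plot#14 < plot#1 < plot#6 < plot#10 < plot#2 < plot#4 < plot#11 < plot#12 < plot#5 satisfies every listed relation, so no contradiction arises.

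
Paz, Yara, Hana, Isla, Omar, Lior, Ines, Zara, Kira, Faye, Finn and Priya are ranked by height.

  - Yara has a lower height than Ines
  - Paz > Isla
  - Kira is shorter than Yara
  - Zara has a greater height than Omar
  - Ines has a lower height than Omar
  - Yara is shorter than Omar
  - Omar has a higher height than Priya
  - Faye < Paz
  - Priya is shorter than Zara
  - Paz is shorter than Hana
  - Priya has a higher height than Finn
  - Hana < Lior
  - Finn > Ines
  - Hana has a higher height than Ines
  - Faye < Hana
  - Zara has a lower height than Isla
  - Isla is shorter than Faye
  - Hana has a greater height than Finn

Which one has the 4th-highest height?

Faye

Piecing the relations together gives one ordering: Kira < Yara < Ines < Finn < Priya < Omar < Zara < Isla < Faye < Paz < Hana < Lior.
Counting 4 from the largest end gives Faye.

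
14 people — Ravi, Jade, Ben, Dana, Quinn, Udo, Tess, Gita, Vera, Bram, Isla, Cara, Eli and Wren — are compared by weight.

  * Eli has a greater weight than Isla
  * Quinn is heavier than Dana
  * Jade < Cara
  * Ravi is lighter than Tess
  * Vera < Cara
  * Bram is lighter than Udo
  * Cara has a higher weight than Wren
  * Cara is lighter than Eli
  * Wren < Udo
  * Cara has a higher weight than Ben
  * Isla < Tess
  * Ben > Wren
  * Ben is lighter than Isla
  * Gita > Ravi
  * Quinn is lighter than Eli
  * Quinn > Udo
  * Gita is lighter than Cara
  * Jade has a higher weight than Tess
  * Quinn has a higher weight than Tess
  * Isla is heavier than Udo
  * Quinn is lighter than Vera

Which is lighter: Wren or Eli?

Wren < Ben and Ben < Isla give Wren < Isla.
With Isla < Tess: Wren < Ben < Isla < Tess.
Then Tess < Quinn extends the chain to Quinn.
Then Quinn < Vera extends the chain to Vera.
Then Vera < Cara extends the chain to Cara.
Then Cara < Eli extends the chain to Eli.
So Wren < Eli; Wren is the lighter of the two.

Wren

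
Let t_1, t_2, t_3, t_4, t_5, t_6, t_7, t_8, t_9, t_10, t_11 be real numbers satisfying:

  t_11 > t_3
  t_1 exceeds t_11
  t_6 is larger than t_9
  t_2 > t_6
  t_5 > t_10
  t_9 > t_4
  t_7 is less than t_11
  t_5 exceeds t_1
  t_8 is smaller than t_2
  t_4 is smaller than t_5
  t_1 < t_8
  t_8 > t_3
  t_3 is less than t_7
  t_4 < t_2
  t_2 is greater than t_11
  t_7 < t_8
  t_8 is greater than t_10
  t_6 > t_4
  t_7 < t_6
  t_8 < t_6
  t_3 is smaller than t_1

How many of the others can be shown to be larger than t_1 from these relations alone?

Directly above t_1: t_5, t_8.
One step further: t_6, t_2 (4 so far).
No other element is forced above t_1 by the given relations, so the count is 4.

4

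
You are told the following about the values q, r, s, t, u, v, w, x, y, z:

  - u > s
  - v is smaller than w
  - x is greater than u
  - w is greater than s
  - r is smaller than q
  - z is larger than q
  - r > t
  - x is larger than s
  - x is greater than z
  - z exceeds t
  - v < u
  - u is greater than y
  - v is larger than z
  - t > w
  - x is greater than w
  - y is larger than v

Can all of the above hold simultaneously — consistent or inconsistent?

inconsistent

Chaining the given relations yields w < t < r < q < z < v, so w < v. But one relation states v < w. These cannot both hold.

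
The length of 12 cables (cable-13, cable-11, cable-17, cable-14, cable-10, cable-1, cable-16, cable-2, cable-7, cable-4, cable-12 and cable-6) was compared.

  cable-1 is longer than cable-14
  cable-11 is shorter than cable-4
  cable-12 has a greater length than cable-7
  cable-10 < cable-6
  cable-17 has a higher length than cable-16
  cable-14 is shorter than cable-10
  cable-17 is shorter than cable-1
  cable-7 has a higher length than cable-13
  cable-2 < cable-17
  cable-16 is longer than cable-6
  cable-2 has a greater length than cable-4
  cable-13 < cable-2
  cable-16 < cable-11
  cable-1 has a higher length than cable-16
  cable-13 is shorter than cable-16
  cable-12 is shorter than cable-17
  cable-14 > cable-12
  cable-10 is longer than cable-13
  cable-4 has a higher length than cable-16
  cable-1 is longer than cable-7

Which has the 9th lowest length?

The consecutive relations fix a unique order: cable-13 < cable-7 < cable-12 < cable-14 < cable-10 < cable-6 < cable-16 < cable-11 < cable-4 < cable-2 < cable-17 < cable-1.
The 9th smallest is cable-4.

cable-4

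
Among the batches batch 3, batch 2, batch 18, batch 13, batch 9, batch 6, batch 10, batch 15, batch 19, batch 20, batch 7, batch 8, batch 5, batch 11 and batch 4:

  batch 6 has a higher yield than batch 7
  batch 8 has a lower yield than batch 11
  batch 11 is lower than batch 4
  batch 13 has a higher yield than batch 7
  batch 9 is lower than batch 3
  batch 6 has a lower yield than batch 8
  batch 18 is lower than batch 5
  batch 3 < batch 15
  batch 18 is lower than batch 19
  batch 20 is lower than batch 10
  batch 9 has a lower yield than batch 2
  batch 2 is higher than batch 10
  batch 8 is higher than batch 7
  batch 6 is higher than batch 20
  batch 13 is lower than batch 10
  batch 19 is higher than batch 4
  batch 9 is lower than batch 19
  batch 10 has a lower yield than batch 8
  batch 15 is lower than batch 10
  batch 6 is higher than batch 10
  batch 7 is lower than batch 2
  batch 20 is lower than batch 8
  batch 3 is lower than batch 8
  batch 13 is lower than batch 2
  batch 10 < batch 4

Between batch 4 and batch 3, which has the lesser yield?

batch 3 < batch 15 < batch 10 < batch 6 < batch 8 < batch 11 < batch 4, by transitivity through batch 15, batch 10, batch 6, batch 8, batch 11.
So batch 3 < batch 4; batch 3 is the lower of the two.

batch 3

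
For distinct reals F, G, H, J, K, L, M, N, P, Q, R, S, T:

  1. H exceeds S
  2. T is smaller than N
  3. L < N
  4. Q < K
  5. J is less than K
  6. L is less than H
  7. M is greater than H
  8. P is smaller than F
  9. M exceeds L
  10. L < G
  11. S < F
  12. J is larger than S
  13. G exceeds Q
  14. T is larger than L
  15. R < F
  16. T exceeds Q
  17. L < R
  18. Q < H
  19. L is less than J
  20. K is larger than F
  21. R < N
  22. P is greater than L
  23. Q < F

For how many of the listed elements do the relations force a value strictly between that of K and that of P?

The relations place P below K. An element lies strictly between them when it is forced above P and also forced below K.
Above P: {F}. Below K: {S, Q, L, R, J, F}.
Intersection: {F} — 1.

1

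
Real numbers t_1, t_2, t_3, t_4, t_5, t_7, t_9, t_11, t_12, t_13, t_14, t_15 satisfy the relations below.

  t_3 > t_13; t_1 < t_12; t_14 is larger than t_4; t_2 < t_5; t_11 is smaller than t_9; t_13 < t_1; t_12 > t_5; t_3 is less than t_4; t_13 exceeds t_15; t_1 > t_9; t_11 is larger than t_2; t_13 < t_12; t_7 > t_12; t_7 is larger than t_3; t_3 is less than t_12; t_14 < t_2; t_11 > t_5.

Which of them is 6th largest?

t_5

Piecing the relations together gives one ordering: t_15 < t_13 < t_3 < t_4 < t_14 < t_2 < t_5 < t_11 < t_9 < t_1 < t_12 < t_7.
Counting 6 from the largest end gives t_5.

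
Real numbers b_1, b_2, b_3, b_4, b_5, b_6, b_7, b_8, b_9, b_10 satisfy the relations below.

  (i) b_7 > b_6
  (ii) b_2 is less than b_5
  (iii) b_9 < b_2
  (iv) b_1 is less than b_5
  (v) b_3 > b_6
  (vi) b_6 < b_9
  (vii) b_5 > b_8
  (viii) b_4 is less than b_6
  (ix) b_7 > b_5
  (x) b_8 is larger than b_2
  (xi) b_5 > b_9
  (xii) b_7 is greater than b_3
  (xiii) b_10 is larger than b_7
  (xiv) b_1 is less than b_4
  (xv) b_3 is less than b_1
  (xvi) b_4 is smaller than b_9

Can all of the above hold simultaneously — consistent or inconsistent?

inconsistent

We have b_6 < b_3 stated directly, yet also b_3 < b_1 < b_4 < b_6 by chaining the others — so b_3 < b_6. Contradiction.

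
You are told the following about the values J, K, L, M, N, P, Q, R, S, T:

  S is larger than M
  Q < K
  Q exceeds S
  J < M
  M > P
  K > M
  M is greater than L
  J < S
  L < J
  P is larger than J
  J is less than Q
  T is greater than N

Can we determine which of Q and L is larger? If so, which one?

Q

The relevant relations are L < J; J < M; M < S; S < Q.
Chaining these gives L < J < M < S < Q.
So Q is larger.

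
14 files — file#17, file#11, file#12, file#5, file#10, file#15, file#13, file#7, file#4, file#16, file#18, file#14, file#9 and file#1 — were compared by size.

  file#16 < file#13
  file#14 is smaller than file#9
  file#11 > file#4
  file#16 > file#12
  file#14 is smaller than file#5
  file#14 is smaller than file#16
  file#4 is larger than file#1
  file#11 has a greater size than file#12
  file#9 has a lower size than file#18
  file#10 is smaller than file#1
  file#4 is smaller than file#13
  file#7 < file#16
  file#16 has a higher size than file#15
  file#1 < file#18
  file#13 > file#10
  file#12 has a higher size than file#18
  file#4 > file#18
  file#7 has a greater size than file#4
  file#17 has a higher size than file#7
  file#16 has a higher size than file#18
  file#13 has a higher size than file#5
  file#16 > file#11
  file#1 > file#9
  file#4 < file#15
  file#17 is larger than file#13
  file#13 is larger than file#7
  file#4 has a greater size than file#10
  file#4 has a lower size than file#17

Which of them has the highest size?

file#14 is not greatest since file#14 < file#5; file#9 is not greatest since file#9 < file#18; file#5 is not greatest since file#5 < file#13; file#10 is not greatest since file#10 < file#1; file#1 is not greatest since file#1 < file#4; file#18 is not greatest since file#18 < file#4; file#4 is not greatest since file#4 < file#13; file#7 is not greatest since file#7 < file#17; file#12 is not greatest since file#12 < file#11; file#11 is not greatest since file#11 < file#16; file#15 is not greatest since file#15 < file#16; file#16 is not greatest since file#16 < file#13; file#13 is not greatest since file#13 < file#17.
Only file#17 has nothing above it, so file#17 is the highest size.

file#17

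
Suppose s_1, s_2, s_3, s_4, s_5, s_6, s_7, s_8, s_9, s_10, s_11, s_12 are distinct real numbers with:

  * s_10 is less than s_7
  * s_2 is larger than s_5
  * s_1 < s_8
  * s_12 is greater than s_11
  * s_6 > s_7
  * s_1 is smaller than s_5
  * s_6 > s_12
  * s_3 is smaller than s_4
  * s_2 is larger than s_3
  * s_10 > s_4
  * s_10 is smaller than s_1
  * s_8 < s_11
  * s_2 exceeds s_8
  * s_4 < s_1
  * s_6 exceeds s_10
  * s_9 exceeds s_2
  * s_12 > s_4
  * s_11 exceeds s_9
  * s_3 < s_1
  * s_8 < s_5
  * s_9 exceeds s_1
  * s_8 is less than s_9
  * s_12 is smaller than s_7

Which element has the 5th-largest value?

Piecing the relations together gives one ordering: s_3 < s_4 < s_10 < s_1 < s_8 < s_5 < s_2 < s_9 < s_11 < s_12 < s_7 < s_6.
The 5th largest is s_9.

s_9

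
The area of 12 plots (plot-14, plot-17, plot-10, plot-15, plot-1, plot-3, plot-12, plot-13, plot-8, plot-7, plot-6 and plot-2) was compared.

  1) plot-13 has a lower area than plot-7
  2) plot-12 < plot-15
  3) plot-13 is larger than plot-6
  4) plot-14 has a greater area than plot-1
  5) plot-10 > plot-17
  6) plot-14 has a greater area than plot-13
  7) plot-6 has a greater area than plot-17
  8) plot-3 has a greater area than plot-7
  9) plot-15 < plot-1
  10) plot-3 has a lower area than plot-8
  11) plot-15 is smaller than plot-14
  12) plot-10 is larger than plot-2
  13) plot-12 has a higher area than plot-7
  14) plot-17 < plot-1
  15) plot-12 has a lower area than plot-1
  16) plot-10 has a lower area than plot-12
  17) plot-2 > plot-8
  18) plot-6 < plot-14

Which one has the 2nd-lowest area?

The consecutive relations fix a unique order: plot-17 < plot-6 < plot-13 < plot-7 < plot-3 < plot-8 < plot-2 < plot-10 < plot-12 < plot-15 < plot-1 < plot-14.
The 2nd smallest is plot-6.

plot-6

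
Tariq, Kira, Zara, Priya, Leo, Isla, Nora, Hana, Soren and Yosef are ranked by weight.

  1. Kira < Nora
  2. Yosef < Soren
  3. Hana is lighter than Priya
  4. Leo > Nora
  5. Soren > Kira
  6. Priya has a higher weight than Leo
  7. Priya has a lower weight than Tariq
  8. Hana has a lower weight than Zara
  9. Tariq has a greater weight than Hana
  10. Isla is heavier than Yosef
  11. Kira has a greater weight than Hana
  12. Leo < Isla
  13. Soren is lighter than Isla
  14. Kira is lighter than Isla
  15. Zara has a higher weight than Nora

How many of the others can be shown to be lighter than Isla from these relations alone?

6

Directly below Isla: Kira, Yosef, Leo, Soren.
One step further: Hana, Nora (6 so far).
Nothing else is reachable below Isla; 6 in all.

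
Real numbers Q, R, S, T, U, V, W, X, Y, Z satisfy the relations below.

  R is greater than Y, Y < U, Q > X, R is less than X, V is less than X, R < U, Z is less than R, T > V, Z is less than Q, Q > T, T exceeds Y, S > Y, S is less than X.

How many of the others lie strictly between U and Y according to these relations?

1

Chaining upward from Y reaches: T, S, R, X, Q.
Chaining downward from U reaches: Z, R.
Strictly between Y and U are those in both lists: R — 1 element.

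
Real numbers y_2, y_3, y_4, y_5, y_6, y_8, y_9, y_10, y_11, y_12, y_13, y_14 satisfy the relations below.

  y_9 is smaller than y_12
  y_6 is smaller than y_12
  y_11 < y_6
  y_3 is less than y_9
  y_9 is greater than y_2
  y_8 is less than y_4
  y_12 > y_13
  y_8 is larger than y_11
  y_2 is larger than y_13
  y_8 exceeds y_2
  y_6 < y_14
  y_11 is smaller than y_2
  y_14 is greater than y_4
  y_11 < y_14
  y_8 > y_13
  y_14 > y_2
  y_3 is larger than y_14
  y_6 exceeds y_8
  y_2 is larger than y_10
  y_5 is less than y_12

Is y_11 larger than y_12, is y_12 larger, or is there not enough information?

Link the given pairs in sequence: y_11 < y_2; y_2 < y_8; y_8 < y_6; y_6 < y_14; y_14 < y_3; y_3 < y_9; y_9 < y_12.
Together: y_11 < y_2 < y_8 < y_6 < y_14 < y_3 < y_9 < y_12.
So y_12 is larger.

y_12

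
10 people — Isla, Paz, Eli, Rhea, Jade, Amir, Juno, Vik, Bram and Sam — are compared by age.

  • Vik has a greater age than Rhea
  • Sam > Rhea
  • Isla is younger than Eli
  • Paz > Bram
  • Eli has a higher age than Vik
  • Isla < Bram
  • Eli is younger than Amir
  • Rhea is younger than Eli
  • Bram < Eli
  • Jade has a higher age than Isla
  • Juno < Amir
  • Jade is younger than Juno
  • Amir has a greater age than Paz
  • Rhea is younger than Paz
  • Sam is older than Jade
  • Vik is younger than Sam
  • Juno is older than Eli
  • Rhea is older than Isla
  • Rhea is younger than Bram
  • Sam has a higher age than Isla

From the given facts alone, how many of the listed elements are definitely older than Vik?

Directly above Vik: Eli, Sam.
One step further: Juno, Amir (4 so far).
Nothing else is reachable above Vik; 4 in all.

4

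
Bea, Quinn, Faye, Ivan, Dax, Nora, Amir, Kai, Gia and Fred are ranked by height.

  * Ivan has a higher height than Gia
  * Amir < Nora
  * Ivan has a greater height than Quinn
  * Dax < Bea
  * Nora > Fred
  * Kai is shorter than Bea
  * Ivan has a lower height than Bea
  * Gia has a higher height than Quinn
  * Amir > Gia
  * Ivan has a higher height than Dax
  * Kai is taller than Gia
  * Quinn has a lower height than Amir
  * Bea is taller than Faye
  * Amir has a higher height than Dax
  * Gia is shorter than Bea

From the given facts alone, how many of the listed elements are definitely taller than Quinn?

6

Directly above Quinn: Gia, Ivan, Amir.
One step further: Kai, Bea, Nora (6 so far).
Nothing else is reachable above Quinn; 6 in all.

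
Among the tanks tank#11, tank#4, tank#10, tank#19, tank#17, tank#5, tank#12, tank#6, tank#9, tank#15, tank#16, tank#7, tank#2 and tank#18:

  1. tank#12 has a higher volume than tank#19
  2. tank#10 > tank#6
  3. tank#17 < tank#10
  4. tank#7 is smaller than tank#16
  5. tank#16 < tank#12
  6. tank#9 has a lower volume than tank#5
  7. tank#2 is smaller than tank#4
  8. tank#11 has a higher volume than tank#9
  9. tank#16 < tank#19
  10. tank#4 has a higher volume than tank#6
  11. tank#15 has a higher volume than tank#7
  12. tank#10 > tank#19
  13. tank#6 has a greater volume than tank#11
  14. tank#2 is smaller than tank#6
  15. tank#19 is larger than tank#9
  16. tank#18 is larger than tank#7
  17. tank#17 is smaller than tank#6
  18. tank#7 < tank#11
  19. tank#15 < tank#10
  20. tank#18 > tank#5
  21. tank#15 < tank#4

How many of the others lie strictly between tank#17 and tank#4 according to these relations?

Chaining upward from tank#17 reaches: tank#6, tank#10.
Chaining downward from tank#4 reaches: tank#9, tank#7, tank#2, tank#11, tank#6, tank#15.
Strictly between tank#17 and tank#4 are those in both lists: tank#6 — 1 element.

1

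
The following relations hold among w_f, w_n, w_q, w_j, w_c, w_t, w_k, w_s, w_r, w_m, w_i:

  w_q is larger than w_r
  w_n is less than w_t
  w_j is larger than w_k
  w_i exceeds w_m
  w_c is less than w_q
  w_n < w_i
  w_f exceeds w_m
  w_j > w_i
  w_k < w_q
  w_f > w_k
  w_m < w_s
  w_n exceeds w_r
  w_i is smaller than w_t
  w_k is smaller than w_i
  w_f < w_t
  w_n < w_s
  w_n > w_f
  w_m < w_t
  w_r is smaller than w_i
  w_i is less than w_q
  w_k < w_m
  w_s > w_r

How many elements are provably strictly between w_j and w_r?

2

Chaining upward from w_r reaches: w_n, w_i, w_q, w_s, w_t.
Chaining downward from w_j reaches: w_k, w_m, w_f, w_n, w_i.
Strictly between w_r and w_j are those in both lists: w_n, w_i — 2 elements.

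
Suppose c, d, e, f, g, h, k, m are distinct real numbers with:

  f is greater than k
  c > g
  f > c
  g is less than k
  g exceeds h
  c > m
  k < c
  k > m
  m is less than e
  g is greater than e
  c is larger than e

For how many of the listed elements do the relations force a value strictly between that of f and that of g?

Chaining upward from g reaches: k, c.
Chaining downward from f reaches: m, e, h, k, c.
Strictly between g and f are those in both lists: k, c — 2 elements.

2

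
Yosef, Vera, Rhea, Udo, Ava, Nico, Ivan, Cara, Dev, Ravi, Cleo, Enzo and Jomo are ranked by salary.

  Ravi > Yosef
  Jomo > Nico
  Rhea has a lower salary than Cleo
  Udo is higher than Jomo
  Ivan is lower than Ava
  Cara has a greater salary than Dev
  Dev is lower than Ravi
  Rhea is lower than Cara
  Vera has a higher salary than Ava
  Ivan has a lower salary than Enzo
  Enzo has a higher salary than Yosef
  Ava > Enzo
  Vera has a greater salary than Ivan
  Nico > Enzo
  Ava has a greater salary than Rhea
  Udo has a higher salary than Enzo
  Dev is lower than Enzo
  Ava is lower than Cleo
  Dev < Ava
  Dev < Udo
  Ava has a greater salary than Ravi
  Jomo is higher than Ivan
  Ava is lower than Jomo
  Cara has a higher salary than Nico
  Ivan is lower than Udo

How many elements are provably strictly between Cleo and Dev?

3

Chaining upward from Dev reaches: Enzo, Ravi, Ava, Nico, Vera, Jomo, Cara, Udo.
Chaining downward from Cleo reaches: Ivan, Yosef, Rhea, Enzo, Ravi, Ava.
Strictly between Dev and Cleo are those in both lists: Enzo, Ravi, Ava — 3 elements.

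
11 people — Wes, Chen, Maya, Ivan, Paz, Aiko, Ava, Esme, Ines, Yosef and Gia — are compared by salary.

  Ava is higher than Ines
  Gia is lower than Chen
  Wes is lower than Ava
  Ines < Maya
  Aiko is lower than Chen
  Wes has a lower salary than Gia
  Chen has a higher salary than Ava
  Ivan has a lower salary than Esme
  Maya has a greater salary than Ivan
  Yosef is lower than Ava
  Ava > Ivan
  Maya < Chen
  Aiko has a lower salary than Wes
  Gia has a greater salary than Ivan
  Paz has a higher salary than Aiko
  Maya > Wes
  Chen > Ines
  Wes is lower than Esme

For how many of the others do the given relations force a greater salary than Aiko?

From Aiko the given relations immediately reach Wes, Paz, Chen.
From those, Gia, Maya, Ava, Esme — 7 in total.
No other element is forced above Aiko by the given relations, so the count is 7.

7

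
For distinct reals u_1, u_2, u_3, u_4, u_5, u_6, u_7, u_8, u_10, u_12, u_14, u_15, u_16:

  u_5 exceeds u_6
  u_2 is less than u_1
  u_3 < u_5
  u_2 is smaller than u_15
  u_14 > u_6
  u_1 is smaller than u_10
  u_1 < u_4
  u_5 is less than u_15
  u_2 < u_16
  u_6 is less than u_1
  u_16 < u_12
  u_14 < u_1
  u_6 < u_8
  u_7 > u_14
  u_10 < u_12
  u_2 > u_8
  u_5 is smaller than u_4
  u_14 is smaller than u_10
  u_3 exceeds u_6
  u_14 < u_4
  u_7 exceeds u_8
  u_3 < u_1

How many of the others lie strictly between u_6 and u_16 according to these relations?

2

Chaining upward from u_6 reaches: u_3, u_14, u_8, u_2, u_1, u_5, u_10, u_4, u_15, u_7, u_12.
Chaining downward from u_16 reaches: u_8, u_2.
Strictly between u_6 and u_16 are those in both lists: u_8, u_2 — 2 elements.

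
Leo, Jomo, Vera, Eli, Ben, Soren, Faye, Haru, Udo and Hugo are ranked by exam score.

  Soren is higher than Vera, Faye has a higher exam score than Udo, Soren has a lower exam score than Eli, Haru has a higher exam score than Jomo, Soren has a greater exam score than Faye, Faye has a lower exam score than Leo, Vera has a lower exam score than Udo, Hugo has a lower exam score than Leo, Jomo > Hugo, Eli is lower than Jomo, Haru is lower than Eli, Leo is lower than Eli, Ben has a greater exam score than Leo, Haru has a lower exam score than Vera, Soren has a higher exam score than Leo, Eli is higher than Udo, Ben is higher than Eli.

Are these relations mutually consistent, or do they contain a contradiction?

Chaining the given relations yields Jomo < Haru < Vera < Udo < Faye < Leo < Soren < Eli, so Jomo < Eli. But one relation states Eli < Jomo. These cannot both hold.

inconsistent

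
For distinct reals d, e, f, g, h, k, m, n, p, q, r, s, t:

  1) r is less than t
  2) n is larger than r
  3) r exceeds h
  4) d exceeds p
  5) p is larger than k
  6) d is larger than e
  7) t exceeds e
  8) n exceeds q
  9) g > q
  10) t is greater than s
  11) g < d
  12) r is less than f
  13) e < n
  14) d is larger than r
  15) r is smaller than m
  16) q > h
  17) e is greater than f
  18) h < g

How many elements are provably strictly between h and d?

5

The relations place h below d. An element lies strictly between them when it is forced above h and also forced below d.
Above h: {r, f, e, q, g, n, m, t}. Below d: {r, f, k, e, q, g, p}.
Intersection: {r, f, e, q, g} — 5.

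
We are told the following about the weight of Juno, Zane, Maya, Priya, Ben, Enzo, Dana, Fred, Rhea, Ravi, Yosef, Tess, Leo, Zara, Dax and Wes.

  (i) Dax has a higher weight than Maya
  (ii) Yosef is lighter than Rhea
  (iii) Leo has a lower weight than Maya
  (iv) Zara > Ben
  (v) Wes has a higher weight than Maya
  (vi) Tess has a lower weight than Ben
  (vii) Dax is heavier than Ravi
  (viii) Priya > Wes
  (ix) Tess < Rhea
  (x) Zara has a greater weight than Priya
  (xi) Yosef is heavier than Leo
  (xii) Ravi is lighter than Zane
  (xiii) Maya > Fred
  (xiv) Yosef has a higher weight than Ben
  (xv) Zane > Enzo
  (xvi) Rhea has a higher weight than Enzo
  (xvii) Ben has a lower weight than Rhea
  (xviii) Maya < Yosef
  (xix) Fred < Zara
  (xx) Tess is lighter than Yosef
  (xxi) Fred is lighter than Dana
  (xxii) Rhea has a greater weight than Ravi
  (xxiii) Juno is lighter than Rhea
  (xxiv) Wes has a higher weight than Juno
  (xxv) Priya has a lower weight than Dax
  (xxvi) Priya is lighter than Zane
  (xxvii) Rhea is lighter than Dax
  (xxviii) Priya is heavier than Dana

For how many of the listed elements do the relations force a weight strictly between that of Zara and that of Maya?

The relations place Maya below Zara. An element lies strictly between them when it is forced above Maya and also forced below Zara.
Above Maya: {Wes, Yosef, Priya, Rhea, Dax, Zane}. Below Zara: {Fred, Leo, Tess, Dana, Ben, Juno, Wes, Priya}.
Intersection: {Wes, Priya} — 2.

2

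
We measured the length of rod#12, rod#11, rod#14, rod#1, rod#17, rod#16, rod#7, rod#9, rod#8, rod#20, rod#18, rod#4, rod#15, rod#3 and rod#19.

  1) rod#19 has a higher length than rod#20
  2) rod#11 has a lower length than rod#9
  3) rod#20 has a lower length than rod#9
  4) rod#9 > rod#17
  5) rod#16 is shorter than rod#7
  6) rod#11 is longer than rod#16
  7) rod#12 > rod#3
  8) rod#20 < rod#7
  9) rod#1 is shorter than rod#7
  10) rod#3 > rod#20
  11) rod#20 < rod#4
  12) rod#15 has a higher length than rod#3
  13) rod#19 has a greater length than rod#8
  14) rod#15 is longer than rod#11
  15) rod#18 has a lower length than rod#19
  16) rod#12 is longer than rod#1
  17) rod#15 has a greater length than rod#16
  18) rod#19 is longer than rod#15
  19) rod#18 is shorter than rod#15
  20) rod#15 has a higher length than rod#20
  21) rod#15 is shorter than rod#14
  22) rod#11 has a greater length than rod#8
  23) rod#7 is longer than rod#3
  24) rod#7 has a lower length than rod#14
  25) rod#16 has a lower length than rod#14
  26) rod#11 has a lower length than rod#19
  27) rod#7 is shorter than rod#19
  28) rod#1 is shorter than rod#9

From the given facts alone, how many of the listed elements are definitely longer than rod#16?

6

From rod#16 the given relations immediately reach rod#11, rod#7, rod#15, rod#14.
From those, rod#9, rod#19 — 6 in total.
Nothing else is reachable above rod#16; 6 in all.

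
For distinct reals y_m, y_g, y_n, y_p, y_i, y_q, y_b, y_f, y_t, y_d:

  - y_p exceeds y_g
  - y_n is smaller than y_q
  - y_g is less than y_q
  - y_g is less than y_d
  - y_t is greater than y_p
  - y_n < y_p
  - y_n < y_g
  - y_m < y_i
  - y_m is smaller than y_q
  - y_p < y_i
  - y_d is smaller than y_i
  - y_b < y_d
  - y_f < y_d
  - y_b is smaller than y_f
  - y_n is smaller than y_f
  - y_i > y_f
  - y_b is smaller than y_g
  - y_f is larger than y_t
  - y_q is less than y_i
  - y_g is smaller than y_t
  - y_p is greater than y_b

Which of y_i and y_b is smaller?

y_b < y_g < y_p < y_t < y_f < y_d < y_i, by transitivity through y_g, y_p, y_t, y_f, y_d.
So y_b < y_i; y_b is the smaller of the two.

y_b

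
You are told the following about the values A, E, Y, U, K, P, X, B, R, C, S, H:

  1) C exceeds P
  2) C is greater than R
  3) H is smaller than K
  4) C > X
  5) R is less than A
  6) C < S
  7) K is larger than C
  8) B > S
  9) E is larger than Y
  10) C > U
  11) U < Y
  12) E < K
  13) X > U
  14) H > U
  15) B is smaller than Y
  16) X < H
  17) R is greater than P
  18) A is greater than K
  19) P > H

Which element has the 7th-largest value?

Piecing the relations together gives one ordering: U < X < H < P < R < C < S < B < Y < E < K < A.
The 7th largest is C.

C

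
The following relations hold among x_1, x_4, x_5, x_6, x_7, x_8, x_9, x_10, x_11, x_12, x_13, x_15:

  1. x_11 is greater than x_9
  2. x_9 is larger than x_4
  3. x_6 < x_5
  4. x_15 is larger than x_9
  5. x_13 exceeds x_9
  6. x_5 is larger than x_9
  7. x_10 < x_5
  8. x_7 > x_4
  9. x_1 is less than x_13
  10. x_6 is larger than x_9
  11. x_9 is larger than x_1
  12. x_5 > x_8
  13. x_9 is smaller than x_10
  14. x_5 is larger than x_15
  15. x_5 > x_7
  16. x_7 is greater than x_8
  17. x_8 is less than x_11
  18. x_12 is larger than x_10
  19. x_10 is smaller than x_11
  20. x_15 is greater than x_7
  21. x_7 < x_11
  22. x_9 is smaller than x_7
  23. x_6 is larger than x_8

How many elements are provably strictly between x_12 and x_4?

Chaining upward from x_4 reaches: x_9, x_13, x_7, x_6, x_15, x_10, x_11, x_5.
Chaining downward from x_12 reaches: x_1, x_9, x_10.
Strictly between x_4 and x_12 are those in both lists: x_9, x_10 — 2 elements.

2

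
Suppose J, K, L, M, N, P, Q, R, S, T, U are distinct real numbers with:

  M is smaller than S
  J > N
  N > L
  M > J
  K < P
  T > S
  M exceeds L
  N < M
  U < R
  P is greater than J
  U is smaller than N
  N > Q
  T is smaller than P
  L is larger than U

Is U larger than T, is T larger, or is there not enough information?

T

U < N and N < J give U < J.
Then J < M extends the chain to M.
With M < S: U < N < J < M < S.
Then S < T extends the chain to T.
So T is larger.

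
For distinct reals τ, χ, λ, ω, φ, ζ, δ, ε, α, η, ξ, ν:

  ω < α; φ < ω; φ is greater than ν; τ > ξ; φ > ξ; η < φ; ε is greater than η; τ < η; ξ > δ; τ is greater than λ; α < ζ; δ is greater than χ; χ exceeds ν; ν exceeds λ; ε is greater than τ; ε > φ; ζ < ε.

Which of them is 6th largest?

Chaining the given pairs: λ < ν < χ < δ < ξ < τ < η < φ < ω < α < ζ < ε.
The 6th largest is η.

η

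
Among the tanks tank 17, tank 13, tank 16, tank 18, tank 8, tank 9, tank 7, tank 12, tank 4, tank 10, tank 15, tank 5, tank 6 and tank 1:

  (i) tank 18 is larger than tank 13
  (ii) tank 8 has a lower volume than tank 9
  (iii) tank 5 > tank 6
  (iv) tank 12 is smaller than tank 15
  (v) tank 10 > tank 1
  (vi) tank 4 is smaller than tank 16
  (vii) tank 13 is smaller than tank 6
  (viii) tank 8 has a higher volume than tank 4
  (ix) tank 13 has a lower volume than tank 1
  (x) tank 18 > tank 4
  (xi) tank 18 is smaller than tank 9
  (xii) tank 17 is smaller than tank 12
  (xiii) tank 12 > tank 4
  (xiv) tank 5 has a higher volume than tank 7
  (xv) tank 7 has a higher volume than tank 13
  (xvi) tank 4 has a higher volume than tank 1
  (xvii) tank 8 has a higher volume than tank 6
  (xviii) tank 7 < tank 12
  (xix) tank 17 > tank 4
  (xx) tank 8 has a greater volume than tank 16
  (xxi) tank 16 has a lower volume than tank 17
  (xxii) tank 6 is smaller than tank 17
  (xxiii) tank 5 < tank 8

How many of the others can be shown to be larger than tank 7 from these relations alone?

Directly above tank 7: tank 5, tank 12.
One step further: tank 8, tank 15 (4 so far).
One step further: tank 9 (5 so far).
No other element is forced above tank 7 by the given relations, so the count is 5.

5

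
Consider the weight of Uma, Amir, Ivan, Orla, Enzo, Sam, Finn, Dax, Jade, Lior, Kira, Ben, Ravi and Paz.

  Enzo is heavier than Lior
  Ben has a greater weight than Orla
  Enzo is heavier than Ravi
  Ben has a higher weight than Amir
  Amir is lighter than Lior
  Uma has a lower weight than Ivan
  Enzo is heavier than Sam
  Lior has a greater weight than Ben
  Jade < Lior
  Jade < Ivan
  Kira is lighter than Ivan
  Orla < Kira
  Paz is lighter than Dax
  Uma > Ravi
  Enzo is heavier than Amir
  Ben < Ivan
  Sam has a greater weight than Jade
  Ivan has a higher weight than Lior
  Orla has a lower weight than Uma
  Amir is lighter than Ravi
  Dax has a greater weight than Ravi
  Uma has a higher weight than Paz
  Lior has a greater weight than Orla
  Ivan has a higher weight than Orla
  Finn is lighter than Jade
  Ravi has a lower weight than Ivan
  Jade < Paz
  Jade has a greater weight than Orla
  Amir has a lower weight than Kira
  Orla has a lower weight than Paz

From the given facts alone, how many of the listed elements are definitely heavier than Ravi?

4

Directly above Ravi: Uma, Dax, Ivan, Enzo.
No other element is forced above Ravi by the given relations, so the count is 4.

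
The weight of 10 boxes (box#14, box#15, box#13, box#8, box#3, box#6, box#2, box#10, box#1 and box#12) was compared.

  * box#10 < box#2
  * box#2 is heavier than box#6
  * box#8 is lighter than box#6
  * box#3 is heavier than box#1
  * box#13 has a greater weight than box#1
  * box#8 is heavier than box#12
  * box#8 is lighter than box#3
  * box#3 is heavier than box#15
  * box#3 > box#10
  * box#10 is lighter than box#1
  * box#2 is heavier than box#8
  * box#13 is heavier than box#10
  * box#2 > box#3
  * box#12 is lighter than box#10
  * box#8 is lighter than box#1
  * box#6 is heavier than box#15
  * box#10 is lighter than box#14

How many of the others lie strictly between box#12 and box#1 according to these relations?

2

The relations place box#12 below box#1. An element lies strictly between them when it is forced above box#12 and also forced below box#1.
Above box#12: {box#10, box#14, box#8, box#6, box#3, box#13, box#2}. Below box#1: {box#10, box#8}.
Intersection: {box#10, box#8} — 2.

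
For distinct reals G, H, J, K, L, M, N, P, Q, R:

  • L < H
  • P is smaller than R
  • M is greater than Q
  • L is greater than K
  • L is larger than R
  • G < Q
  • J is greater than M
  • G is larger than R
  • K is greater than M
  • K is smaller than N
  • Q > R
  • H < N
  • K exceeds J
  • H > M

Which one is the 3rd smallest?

G

Chaining the given pairs: P < R < G < Q < M < J < K < L < H < N.
The 3rd smallest is G.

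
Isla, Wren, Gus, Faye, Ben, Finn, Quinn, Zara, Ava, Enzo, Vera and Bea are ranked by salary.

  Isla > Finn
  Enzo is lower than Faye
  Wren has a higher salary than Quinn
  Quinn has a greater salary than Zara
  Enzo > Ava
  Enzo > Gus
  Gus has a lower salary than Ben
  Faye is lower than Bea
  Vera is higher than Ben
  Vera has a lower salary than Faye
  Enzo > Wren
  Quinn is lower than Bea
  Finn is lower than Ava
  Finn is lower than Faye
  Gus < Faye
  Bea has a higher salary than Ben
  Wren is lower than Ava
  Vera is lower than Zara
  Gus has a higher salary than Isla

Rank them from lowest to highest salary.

Finn < Isla < Gus < Ben < Vera < Zara < Quinn < Wren < Ava < Enzo < Faye < Bea

The consecutive links are each given: Finn < Isla; Isla < Gus; Gus < Ben; Ben < Vera; Vera < Zara; Zara < Quinn; Quinn < Wren; Wren < Ava; Ava < Enzo; Enzo < Faye; Faye < Bea.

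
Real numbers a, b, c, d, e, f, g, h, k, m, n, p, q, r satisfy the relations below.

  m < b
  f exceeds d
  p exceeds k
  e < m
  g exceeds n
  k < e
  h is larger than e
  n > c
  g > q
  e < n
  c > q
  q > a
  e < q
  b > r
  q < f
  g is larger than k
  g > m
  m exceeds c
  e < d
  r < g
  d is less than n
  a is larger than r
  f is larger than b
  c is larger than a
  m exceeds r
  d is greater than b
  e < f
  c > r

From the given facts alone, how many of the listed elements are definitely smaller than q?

4

From q the given relations immediately reach e, a.
From those, k, r — 4 in total.
No other element is forced below q by the given relations, so the count is 4.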